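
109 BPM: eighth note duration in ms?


Reasoning:
One quarter-note beat = 60000 / BPM = 60000 / 109 ms
Eighth note = 1/2 × quarter note
Duration = 1/2 × 60000 / 109 = 30000 / 109
= 275.2 ms


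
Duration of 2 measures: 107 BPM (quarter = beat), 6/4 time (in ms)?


Quarter-note beat duration = 60000 / 107 ms
Beats per measure (6/4) = 6
One measure = 6 × 60000 / 107 = 360000 / 107 ms
2 measures = 2 × 360000 / 107 = 720000 / 107
= 6729.0 ms


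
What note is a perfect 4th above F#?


Let's work it out.
A 4th spans 4 letter names, so from F we land on B
A perfect 4th = 5 semitones above F#
Spell B at that pitch: B
= B


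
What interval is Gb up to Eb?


Let's work it out.
Letter names: G → E spans 6 letter names → a 6th
Semitones: Gb → Eb = 9 half-steps
A 6th of 9 semitones is a major 6th
= major 6th


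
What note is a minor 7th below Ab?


Working:
A 7th spans 7 letter names, so from A we land on B
A minor 7th = 10 semitones below Ab
Spell B at that pitch: Bb
= Bb


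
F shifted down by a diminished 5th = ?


Step by step:
diminished 5th: 5 letter names, 6 semitones
Letter: F - 4 → B
Pitch: F - 6 semitones, spelled as a B → B
= B


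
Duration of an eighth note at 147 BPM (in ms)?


Step by step:
One quarter-note beat = 60000 / BPM = 60000 / 147 ms
Eighth note = 1/2 × quarter note
Duration = 1/2 × 60000 / 147 = 30000 / 147
= 204.1 ms


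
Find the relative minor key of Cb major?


Reasoning:
The relative minor shares the major's key signature and starts on its 6th degree
6th degree = a major 6th above the tonic; a major 6th above Cb is Ab
→ relative minor of Cb major is Ab minor
= Ab minor


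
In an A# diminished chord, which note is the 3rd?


Step by step:
Diminished triad = root + minor 3rd (3 semitones) + diminished 5th (6 semitones)
A triad on A# stacks thirds, so the chord tones use letter names A-C-E
Root: A#
Minor 3rd above A#: C#
Diminished 5th above A#: E
The 3rd = C#


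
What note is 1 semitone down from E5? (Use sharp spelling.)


Working:
E5: chromatic position 4 in octave 5 → absolute = 5×12 + 4 = 64
Transpose down 1: 64 - 1 = 63
63 = 5×12 + 3 → D# in octave 5
Result = D#5


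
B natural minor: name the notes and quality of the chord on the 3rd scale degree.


Step by step:
B natural minor scale: B C# D E F# G A
Diatonic triad on degree 3 stacks scale notes 3, 5, 7: D F# A
D→F# = 4 semitones; D→A = 7 semitones → major triad
= D F# A (major)


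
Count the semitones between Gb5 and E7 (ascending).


Working:
Absolute semitone position = octave×12 + chromatic position
Gb5: 5×12 + 6 = 66
E7: 7×12 + 4 = 88
Difference = 88 - 66 = 22
= 22 semitones


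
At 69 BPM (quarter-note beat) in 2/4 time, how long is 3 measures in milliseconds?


Working:
Quarter-note beat duration = 60000 / 69 ms
Beats per measure (2/4) = 2
One measure = 2 × 60000 / 69 = 120000 / 69 ms
3 measures = 3 × 120000 / 69 = 360000 / 69
= 5217.4 ms


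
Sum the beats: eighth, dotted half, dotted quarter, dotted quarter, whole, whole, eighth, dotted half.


Let's work it out.
Beat values:
  eighth = 0.5 beats
  dotted half = 3 beats
  dotted quarter = 1.5 beats
  dotted quarter = 1.5 beats
  whole = 4 beats
  whole = 4 beats
  eighth = 0.5 beats
  dotted half = 3 beats
Sum = 0.5 + 3 + 1.5 + 1.5 + 4 + 4 + 0.5 + 3
= 18 beats


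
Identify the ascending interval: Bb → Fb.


Let's work it out.
Letter names: B → F spans 5 letter names → a 5th
Semitones: Bb → Fb = 6 half-steps
A 5th of 6 semitones is a diminished 5th
= diminished 5th


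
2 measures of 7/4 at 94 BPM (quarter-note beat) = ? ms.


Quarter-note beat duration = 60000 / 94 ms
Beats per measure (7/4) = 7
One measure = 7 × 60000 / 94 = 420000 / 94 ms
2 measures = 2 × 420000 / 94 = 840000 / 94
= 8936.2 ms


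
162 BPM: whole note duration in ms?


Let's work it out.
One quarter-note beat = 60000 / BPM = 60000 / 162 ms
Whole note = 4 × quarter note
Duration = 4 × 60000 / 162 = 240000 / 162
= 1481.5 ms


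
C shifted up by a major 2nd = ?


Solution.
major 2nd: 2 letter names, 2 semitones
Letter: C + 1 → D
Pitch: C + 2 semitones, spelled as a D → D
= D


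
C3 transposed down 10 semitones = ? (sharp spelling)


Solution.
C3: chromatic position 0 in octave 3 → absolute = 3×12 + 0 = 36
Transpose down 10: 36 - 10 = 26
26 = 2×12 + 2 → D in octave 2
Result = D2


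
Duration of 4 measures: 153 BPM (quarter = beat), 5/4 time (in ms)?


Working:
Quarter-note beat duration = 60000 / 153 ms
Beats per measure (5/4) = 5
One measure = 5 × 60000 / 153 = 300000 / 153 ms
4 measures = 4 × 300000 / 153 = 1200000 / 153
= 7843.1 ms


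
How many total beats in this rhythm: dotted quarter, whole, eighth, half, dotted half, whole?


Step by step:
Beat values:
  dotted quarter = 1.5 beats
  whole = 4 beats
  eighth = 0.5 beats
  half = 2 beats
  dotted half = 3 beats
  whole = 4 beats
Sum = 1.5 + 4 + 0.5 + 2 + 3 + 4
= 15 beats


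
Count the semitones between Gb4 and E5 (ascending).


Step by step:
Absolute semitone position = octave×12 + chromatic position
Gb4: 4×12 + 6 = 54
E5: 5×12 + 4 = 64
Difference = 64 - 54 = 10
= 10 semitones


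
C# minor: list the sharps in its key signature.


Working:
Sharp minor keys follow the circle of fifths: A(0), E(1), B(2), F#(3), C#(4), G#(5), D#(6), A#(7)
C# minor has 4 sharps
Order of sharps: F# C# G# D# A# E# B# → first 4: F#, C#, G#, D#
= F#, C#, G#, D#


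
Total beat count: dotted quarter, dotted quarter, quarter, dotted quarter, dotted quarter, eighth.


Solution.
Beat values:
  dotted quarter = 1.5 beats
  dotted quarter = 1.5 beats
  quarter = 1 beat
  dotted quarter = 1.5 beats
  dotted quarter = 1.5 beats
  eighth = 0.5 beats
Sum = 1.5 + 1.5 + 1 + 1.5 + 1.5 + 0.5
= 7.5 beats


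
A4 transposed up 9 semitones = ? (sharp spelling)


A4: chromatic position 9 in octave 4 → absolute = 4×12 + 9 = 57
Transpose up 9: 57 + 9 = 66
66 = 5×12 + 6 → F# in octave 5
Result = F#5


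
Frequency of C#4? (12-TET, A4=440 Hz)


Working:
f = 440 × 2^(n/12) where n = semitones from A4
C#4: -8 semitones from A4
f = 440 × 2^(-8/12)
f = 277.18 Hz


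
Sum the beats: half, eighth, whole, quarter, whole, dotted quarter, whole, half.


Solution.
Beat values:
  half = 2 beats
  eighth = 0.5 beats
  whole = 4 beats
  quarter = 1 beat
  whole = 4 beats
  dotted quarter = 1.5 beats
  whole = 4 beats
  half = 2 beats
Sum = 2 + 0.5 + 4 + 1 + 4 + 1.5 + 4 + 2
= 19 beats


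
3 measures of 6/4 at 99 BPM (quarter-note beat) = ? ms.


Step by step:
Quarter-note beat duration = 60000 / 99 ms
Beats per measure (6/4) = 6
One measure = 6 × 60000 / 99 = 360000 / 99 ms
3 measures = 3 × 360000 / 99 = 1080000 / 99
= 10909.1 ms


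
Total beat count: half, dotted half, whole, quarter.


Working:
Beat values:
  half = 2 beats
  dotted half = 3 beats
  whole = 4 beats
  quarter = 1 beat
Sum = 2 + 3 + 4 + 1
= 10 beats


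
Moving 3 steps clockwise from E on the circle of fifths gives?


Each clockwise step on the circle of fifths moves up a perfect 5th
From E: E → B → F#/Gb → Db
= Db


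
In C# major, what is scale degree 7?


Solution.
Major scale pattern: W-W-H-W-W-W-H (2-2-1-2-2-2-1 semitones)
Starting from C#:
  C# + 2 semitones → D#
  D# + 2 semitones → E#
  E# + 1 semitone → F#
  F# + 2 semitones → G#
  G# + 2 semitones → A#
  A# + 2 semitones → B#
  B# + 1 semitone → C#
Scale: C# D# E# F# G# A# B#
Degree 7 = B#


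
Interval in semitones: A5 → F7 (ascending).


Let's work it out.
Absolute semitone position = octave×12 + chromatic position
A5: 5×12 + 9 = 69
F7: 7×12 + 5 = 89
Difference = 89 - 69 = 20
= 20 semitones


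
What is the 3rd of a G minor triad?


Minor triad = root + minor 3rd (3 semitones) + perfect 5th (7 semitones)
A triad on G stacks thirds, so the chord tones use letter names G-B-D
Root: G
Minor 3rd above G: Bb
Perfect 5th above G: D
The 3rd = Bb


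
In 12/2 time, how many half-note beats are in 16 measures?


Working:
Time signature 12/2: the bottom number 2 means the half note gets one count
The top number 12 means 12 half-note beats per measure
Total = 12 × 16 measures
= 192 half-note beats


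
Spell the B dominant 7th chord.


Working:
Dominant 7th chord = root + major 3rd + perfect 5th + minor 7th
Seventh chords stack in thirds, so the letter names are B-D-F-A
Root: B
Major 3rd above B: D#
Perfect 5th above B: F#
Minor 7th above B: A
Chord = B D# F# A


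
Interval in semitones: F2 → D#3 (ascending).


Absolute semitone position = octave×12 + chromatic position
F2: 2×12 + 5 = 29
D#3: 3×12 + 3 = 39
Difference = 39 - 29 = 10
= 10 semitones


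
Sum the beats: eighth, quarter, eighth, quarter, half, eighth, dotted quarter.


Beat values:
  eighth = 0.5 beats
  quarter = 1 beat
  eighth = 0.5 beats
  quarter = 1 beat
  half = 2 beats
  eighth = 0.5 beats
  dotted quarter = 1.5 beats
Sum = 0.5 + 1 + 0.5 + 1 + 2 + 0.5 + 1.5
= 7 beats


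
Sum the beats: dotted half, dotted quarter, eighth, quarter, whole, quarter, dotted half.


Step by step:
Beat values:
  dotted half = 3 beats
  dotted quarter = 1.5 beats
  eighth = 0.5 beats
  quarter = 1 beat
  whole = 4 beats
  quarter = 1 beat
  dotted half = 3 beats
Sum = 3 + 1.5 + 0.5 + 1 + 4 + 1 + 3
= 14 beats


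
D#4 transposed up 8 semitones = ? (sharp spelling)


D#4: chromatic position 3 in octave 4 → absolute = 4×12 + 3 = 51
Transpose up 8: 51 + 8 = 59
59 = 4×12 + 11 → B in octave 4
Result = B4


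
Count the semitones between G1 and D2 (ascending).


Solution.
Absolute semitone position = octave×12 + chromatic position
G1: 1×12 + 7 = 19
D2: 2×12 + 2 = 26
Difference = 26 - 19 = 7
= 7 semitones


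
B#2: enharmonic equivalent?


Step by step:
Enharmonic notes sound the same pitch but are spelled with different letter names
B# and C name the same pitch class
Octave numbers change at C, so B#2 = C3
= C3


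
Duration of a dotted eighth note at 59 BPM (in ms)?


Solution.
One quarter-note beat = 60000 / BPM = 60000 / 59 ms
Dotted eighth note = 3/4 × quarter note
Duration = 3/4 × 60000 / 59 = 45000 / 59
= 762.7 ms


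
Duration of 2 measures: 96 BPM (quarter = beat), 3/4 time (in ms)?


Working:
Quarter-note beat duration = 60000 / 96 ms
Beats per measure (3/4) = 3
One measure = 3 × 60000 / 96 = 180000 / 96 ms
2 measures = 2 × 180000 / 96 = 360000 / 96
= 3750.0 ms


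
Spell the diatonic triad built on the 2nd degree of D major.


Let's work it out.
D major scale: D E F# G A B C#
Diatonic triad on degree 2 stacks scale notes 2, 4, 6: E G B
E→G = 3 semitones; E→B = 7 semitones → minor triad
= E G B (minor)


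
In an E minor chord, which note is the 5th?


Minor triad = root + minor 3rd (3 semitones) + perfect 5th (7 semitones)
A triad on E stacks thirds, so the chord tones use letter names E-G-B
Root: E
Minor 3rd above E: G
Perfect 5th above E: B
The 5th = B


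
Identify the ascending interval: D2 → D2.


Reasoning:
Letter names: D → D spans 1 letter name → a unison
Semitones: D2 → D2 = 0 half-steps
A unison of 0 semitones is a perfect unison
= perfect unison


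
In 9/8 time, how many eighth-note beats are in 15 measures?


Time signature 9/8: the bottom number 8 means the eighth note gets one count
The top number 9 means 9 eighth-note beats per measure
Total = 9 × 15 measures
= 135 eighth-note beats


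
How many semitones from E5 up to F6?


Let's work it out.
Absolute semitone position = octave×12 + chromatic position
E5: 5×12 + 4 = 64
F6: 6×12 + 5 = 77
Difference = 77 - 64 = 13
= 13 semitones


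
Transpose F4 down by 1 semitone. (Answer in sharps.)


Solution.
F4: chromatic position 5 in octave 4 → absolute = 4×12 + 5 = 53
Transpose down 1: 53 - 1 = 52
52 = 4×12 + 4 → E in octave 4
Result = E4


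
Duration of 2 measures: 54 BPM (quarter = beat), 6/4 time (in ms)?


Solution.
Quarter-note beat duration = 60000 / 54 ms
Beats per measure (6/4) = 6
One measure = 6 × 60000 / 54 = 360000 / 54 ms
2 measures = 2 × 360000 / 54 = 720000 / 54
= 13333.3 ms


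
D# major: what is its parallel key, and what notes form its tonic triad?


Parallel keys share the same tonic but differ in mode
D# major → parallel is D# minor
Tonic triad of D# minor = D# F# A#
= D# minor; triad = D# F# A#


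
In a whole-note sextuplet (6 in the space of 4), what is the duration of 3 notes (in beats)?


Sextuplet: 6 notes occupy the space of 4 whole notes
Space = 4 × 4 = 16 beats
Each sextuplet note = 16 / 6 = 8/3 beats
3 notes = 3 × 8/3 = 8
= 8 beats


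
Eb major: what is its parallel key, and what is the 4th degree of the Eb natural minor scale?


Let's work it out.
Parallel keys share the same tonic but differ in mode
Eb major → parallel is Eb minor
Eb natural minor scale: Eb F Gb Ab Bb Cb Db
= Eb minor; 4th degree = Ab


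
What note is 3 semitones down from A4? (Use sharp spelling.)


A4: chromatic position 9 in octave 4 → absolute = 4×12 + 9 = 57
Transpose down 3: 57 - 3 = 54
54 = 4×12 + 6 → F# in octave 4
Result = F#4


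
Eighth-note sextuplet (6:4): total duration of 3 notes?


Sextuplet: 6 notes occupy the space of 4 eighth notes
Space = 4 × 1/2 = 2 beats
Each sextuplet note = 2 / 6 = 1/3 beats
3 notes = 3 × 1/3 = 1
= 1 beat


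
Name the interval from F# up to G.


Letter names: F → G spans 2 letter names → a 2nd
Semitones: F# → G = 1 half-step
A 2nd of 1 semitone is a minor 2nd
= minor 2nd


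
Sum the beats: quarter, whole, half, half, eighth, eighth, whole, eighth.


Step by step:
Beat values:
  quarter = 1 beat
  whole = 4 beats
  half = 2 beats
  half = 2 beats
  eighth = 0.5 beats
  eighth = 0.5 beats
  whole = 4 beats
  eighth = 0.5 beats
Sum = 1 + 4 + 2 + 2 + 0.5 + 0.5 + 4 + 0.5
= 14.5 beats


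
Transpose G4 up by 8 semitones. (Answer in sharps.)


Solution.
G4: chromatic position 7 in octave 4 → absolute = 4×12 + 7 = 55
Transpose up 8: 55 + 8 = 63
63 = 5×12 + 3 → D# in octave 5
Result = D#5


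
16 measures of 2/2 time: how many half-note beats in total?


Solution.
Time signature 2/2: the bottom number 2 means the half note gets one count
The top number 2 means 2 half-note beats per measure
Total = 2 × 16 measures
= 32 half-note beats


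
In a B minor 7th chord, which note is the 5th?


Working:
Minor 7th chord = root + minor 3rd + perfect 5th + minor 7th
Seventh chords stack in thirds, so the letter names are B-D-F-A
Root: B
Minor 3rd above B: D
Perfect 5th above B: F#
Minor 7th above B: A
The 5th = F#


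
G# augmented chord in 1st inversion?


Step by step:
Root position: G# B# D##
1st inversion: move root up an octave
Bass note: B#
Notes (bottom to top) = B# D## G#


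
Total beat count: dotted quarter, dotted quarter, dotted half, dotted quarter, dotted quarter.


Beat values:
  dotted quarter = 1.5 beats
  dotted quarter = 1.5 beats
  dotted half = 3 beats
  dotted quarter = 1.5 beats
  dotted quarter = 1.5 beats
Sum = 1.5 + 1.5 + 3 + 1.5 + 1.5
= 9 beats


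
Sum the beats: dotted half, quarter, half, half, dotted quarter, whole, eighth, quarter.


Beat values:
  dotted half = 3 beats
  quarter = 1 beat
  half = 2 beats
  half = 2 beats
  dotted quarter = 1.5 beats
  whole = 4 beats
  eighth = 0.5 beats
  quarter = 1 beat
Sum = 3 + 1 + 2 + 2 + 1.5 + 4 + 0.5 + 1
= 15 beats


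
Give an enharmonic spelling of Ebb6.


Working:
Enharmonic notes sound the same pitch but are spelled with different letter names
Ebb and D name the same pitch class
= D6


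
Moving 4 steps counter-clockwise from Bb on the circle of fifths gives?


Solution.
Each counter-clockwise step moves down a perfect 5th (= up a perfect 4th)
From Bb: Bb → Eb → Ab → Db → F#/Gb
= F#/Gb


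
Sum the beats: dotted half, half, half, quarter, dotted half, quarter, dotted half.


Beat values:
  dotted half = 3 beats
  half = 2 beats
  half = 2 beats
  quarter = 1 beat
  dotted half = 3 beats
  quarter = 1 beat
  dotted half = 3 beats
Sum = 3 + 2 + 2 + 1 + 3 + 1 + 3
= 15 beats


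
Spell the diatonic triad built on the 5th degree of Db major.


Reasoning:
Db major scale: Db Eb F Gb Ab Bb C
Diatonic triad on degree 5 stacks scale notes 5, 7, 2: Ab C Eb
Ab→C = 4 semitones; Ab→Eb = 7 semitones → major triad
= Ab C Eb (major)


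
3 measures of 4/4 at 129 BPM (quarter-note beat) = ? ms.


Let's work it out.
Quarter-note beat duration = 60000 / 129 ms
Beats per measure (4/4) = 4
One measure = 4 × 60000 / 129 = 240000 / 129 ms
3 measures = 3 × 240000 / 129 = 720000 / 129
= 5581.4 ms


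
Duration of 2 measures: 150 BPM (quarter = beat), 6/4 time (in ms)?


Quarter-note beat duration = 60000 / 150 ms
Beats per measure (6/4) = 6
One measure = 6 × 60000 / 150 = 360000 / 150 ms
2 measures = 2 × 360000 / 150 = 720000 / 150
= 4800.0 ms


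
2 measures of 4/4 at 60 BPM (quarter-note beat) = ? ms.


Solution.
Quarter-note beat duration = 60000 / 60 ms
Beats per measure (4/4) = 4
One measure = 4 × 60000 / 60 = 240000 / 60 ms
2 measures = 2 × 240000 / 60 = 480000 / 60
= 8000.0 ms


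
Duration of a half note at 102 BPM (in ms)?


Reasoning:
One quarter-note beat = 60000 / BPM = 60000 / 102 ms
Half note = 2 × quarter note
Duration = 2 × 60000 / 102 = 120000 / 102
= 1176.5 ms


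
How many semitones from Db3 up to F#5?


Step by step:
Absolute semitone position = octave×12 + chromatic position
Db3: 3×12 + 1 = 37
F#5: 5×12 + 6 = 66
Difference = 66 - 37 = 29
= 29 semitones


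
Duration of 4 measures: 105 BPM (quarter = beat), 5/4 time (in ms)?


Step by step:
Quarter-note beat duration = 60000 / 105 ms
Beats per measure (5/4) = 5
One measure = 5 × 60000 / 105 = 300000 / 105 ms
4 measures = 4 × 300000 / 105 = 1200000 / 105
= 11428.6 ms


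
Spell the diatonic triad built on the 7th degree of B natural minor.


Step by step:
B natural minor scale: B C# D E F# G A
Diatonic triad on degree 7 stacks scale notes 7, 2, 4: A C# E
A→C# = 4 semitones; A→E = 7 semitones → major triad
= A C# E (major)


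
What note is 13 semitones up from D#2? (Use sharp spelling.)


D#2: chromatic position 3 in octave 2 → absolute = 2×12 + 3 = 27
Transpose up 13: 27 + 13 = 40
40 = 3×12 + 4 → E in octave 3
Result = E3


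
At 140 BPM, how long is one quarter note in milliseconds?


Step by step:
One quarter-note beat = 60000 / BPM = 60000 / 140 ms
Duration = 60000 / 140
= 428.6 ms


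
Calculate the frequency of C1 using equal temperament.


f = 440 × 2^(n/12) where n = semitones from A4
C1: -45 semitones from A4
f = 440 × 2^(-45/12)
f = 32.70 Hz


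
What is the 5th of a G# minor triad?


Step by step:
Minor triad = root + minor 3rd (3 semitones) + perfect 5th (7 semitones)
A triad on G# stacks thirds, so the chord tones use letter names G-B-D
Root: G#
Minor 3rd above G#: B
Perfect 5th above G#: D#
The 5th = D#


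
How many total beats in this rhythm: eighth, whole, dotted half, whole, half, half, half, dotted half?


Beat values:
  eighth = 0.5 beats
  whole = 4 beats
  dotted half = 3 beats
  whole = 4 beats
  half = 2 beats
  half = 2 beats
  half = 2 beats
  dotted half = 3 beats
Sum = 0.5 + 4 + 3 + 4 + 2 + 2 + 2 + 3
= 20.5 beats


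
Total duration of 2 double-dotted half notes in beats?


Solution.
Base half note = 2 beats
Dot 1 adds half the previous value: +1
Dot 2 adds half the previous value: +1/2
One double-dotted half = 2 + 1 + 1/2 = 7/2
2 of them = 2 × 7/2 = 7
= 7 beats


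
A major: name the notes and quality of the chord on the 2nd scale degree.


A major scale: A B C# D E F# G#
Diatonic triad on degree 2 stacks scale notes 2, 4, 6: B D F#
B→D = 3 semitones; B→F# = 7 semitones → minor triad
= B D F# (minor)


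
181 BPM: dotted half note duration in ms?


Reasoning:
One quarter-note beat = 60000 / BPM = 60000 / 181 ms
Dotted half note = 3 × quarter note
Duration = 3 × 60000 / 181 = 180000 / 181
= 994.5 ms


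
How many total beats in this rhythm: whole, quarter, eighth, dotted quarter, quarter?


Let's work it out.
Beat values:
  whole = 4 beats
  quarter = 1 beat
  eighth = 0.5 beats
  dotted quarter = 1.5 beats
  quarter = 1 beat
Sum = 4 + 1 + 0.5 + 1.5 + 1
= 8 beats


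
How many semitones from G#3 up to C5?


Step by step:
Absolute semitone position = octave×12 + chromatic position
G#3: 3×12 + 8 = 44
C5: 5×12 + 0 = 60
Difference = 60 - 44 = 16
= 16 semitones


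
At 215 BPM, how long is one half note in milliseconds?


One quarter-note beat = 60000 / BPM = 60000 / 215 ms
Half note = 2 × quarter note
Duration = 2 × 60000 / 215 = 120000 / 215
= 558.1 ms


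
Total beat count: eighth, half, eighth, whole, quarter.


Beat values:
  eighth = 0.5 beats
  half = 2 beats
  eighth = 0.5 beats
  whole = 4 beats
  quarter = 1 beat
Sum = 0.5 + 2 + 0.5 + 4 + 1
= 8 beats


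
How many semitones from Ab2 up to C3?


Let's work it out.
Absolute semitone position = octave×12 + chromatic position
Ab2: 2×12 + 8 = 32
C3: 3×12 + 0 = 36
Difference = 36 - 32 = 4
= 4 semitones


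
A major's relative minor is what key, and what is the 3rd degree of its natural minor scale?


Step by step:
The relative minor shares the major's key signature and starts on its 6th degree
6th degree = a major 6th above the tonic; a major 6th above A is F#
→ relative minor of A major is F# minor
F# natural minor scale: F# G# A B C# D E
= F# minor; 3rd degree = A


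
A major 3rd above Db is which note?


Let's work it out.
A 3rd spans 3 letter names, so from D we land on F
A major 3rd = 4 semitones above Db
Spell F at that pitch: F
= F


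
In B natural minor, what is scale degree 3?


Solution.
Natural minor scale pattern: W-H-W-W-H-W-W (2-1-2-2-1-2-2 semitones)
Starting from B:
  B + 2 semitones → C#
  C# + 1 semitone → D
  D + 2 semitones → E
  E + 2 semitones → F#
  F# + 1 semitone → G
  G + 2 semitones → A
  A + 2 semitones → B
Scale: B C# D E F# G A
Degree 3 = D


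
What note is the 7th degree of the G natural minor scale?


Step by step:
Natural minor scale pattern: W-H-W-W-H-W-W (2-1-2-2-1-2-2 semitones)
Starting from G:
  G + 2 semitones → A
  A + 1 semitone → Bb
  Bb + 2 semitones → C
  C + 2 semitones → D
  D + 1 semitone → Eb
  Eb + 2 semitones → F
  F + 2 semitones → G
Scale: G A Bb C D Eb F
Degree 7 = F


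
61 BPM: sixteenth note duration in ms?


Solution.
One quarter-note beat = 60000 / BPM = 60000 / 61 ms
Sixteenth note = 1/4 × quarter note
Duration = 1/4 × 60000 / 61 = 15000 / 61
= 245.9 ms


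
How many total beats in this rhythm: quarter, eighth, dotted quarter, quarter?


Reasoning:
Beat values:
  quarter = 1 beat
  eighth = 0.5 beats
  dotted quarter = 1.5 beats
  quarter = 1 beat
Sum = 1 + 0.5 + 1.5 + 1
= 4 beats


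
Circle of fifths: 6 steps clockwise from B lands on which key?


Working:
Each clockwise step on the circle of fifths moves up a perfect 5th
From B: B → F#/Gb → Db → Ab → Eb → Bb → F
= F


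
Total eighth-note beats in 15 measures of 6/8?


Time signature 6/8: the bottom number 8 means the eighth note gets one count
The top number 6 means 6 eighth-note beats per measure
Total = 6 × 15 measures
= 90 eighth-note beats


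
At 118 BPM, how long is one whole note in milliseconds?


Step by step:
One quarter-note beat = 60000 / BPM = 60000 / 118 ms
Whole note = 4 × quarter note
Duration = 4 × 60000 / 118 = 240000 / 118
= 2033.9 ms


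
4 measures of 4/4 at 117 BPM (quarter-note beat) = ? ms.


Quarter-note beat duration = 60000 / 117 ms
Beats per measure (4/4) = 4
One measure = 4 × 60000 / 117 = 240000 / 117 ms
4 measures = 4 × 240000 / 117 = 960000 / 117
= 8205.1 ms


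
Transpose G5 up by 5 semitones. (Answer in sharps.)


Step by step:
G5: chromatic position 7 in octave 5 → absolute = 5×12 + 7 = 67
Transpose up 5: 67 + 5 = 72
72 = 6×12 + 0 → C in octave 6
Result = C6


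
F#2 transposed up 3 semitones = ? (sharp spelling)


F#2: chromatic position 6 in octave 2 → absolute = 2×12 + 6 = 30
Transpose up 3: 30 + 3 = 33
33 = 2×12 + 9 → A in octave 2
Result = A2


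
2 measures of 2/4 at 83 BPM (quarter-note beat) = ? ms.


Quarter-note beat duration = 60000 / 83 ms
Beats per measure (2/4) = 2
One measure = 2 × 60000 / 83 = 120000 / 83 ms
2 measures = 2 × 120000 / 83 = 240000 / 83
= 2891.6 ms


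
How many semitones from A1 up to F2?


Absolute semitone position = octave×12 + chromatic position
A1: 1×12 + 9 = 21
F2: 2×12 + 5 = 29
Difference = 29 - 21 = 8
= 8 semitones


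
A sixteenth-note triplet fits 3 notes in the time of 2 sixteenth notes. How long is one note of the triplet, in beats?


Solution.
Triplet: 3 notes occupy the space of 2 sixteenth notes
Space = 2 × 1/4 = 1/2 beats
Each triplet note = 1/2 / 3 = 1/6 beats
= 1/6 beats


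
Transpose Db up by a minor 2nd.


Let's work it out.
minor 2nd: 2 letter names, 1 semitones
Letter: D + 1 → E
Pitch: Db + 1 semitones, spelled as an E → Ebb
= Ebb


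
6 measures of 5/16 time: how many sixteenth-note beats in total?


Working:
Time signature 5/16: the bottom number 16 means the sixteenth note gets one count
The top number 5 means 5 sixteenth-note beats per measure
Total = 5 × 6 measures
= 30 sixteenth-note beats


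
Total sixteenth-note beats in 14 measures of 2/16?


Time signature 2/16: the bottom number 16 means the sixteenth note gets one count
The top number 2 means 2 sixteenth-note beats per measure
Total = 2 × 14 measures
= 28 sixteenth-note beats


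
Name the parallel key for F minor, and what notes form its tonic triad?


Step by step:
Parallel keys share the same tonic but differ in mode
F minor → parallel is F major
Tonic triad of F major = F A C
= F major; triad = F A C


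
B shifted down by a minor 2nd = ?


minor 2nd: 2 letter names, 1 semitones
Letter: B - 1 → A
Pitch: B - 1 semitones, spelled as an A → A#
= A#


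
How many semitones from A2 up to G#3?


Working:
Absolute semitone position = octave×12 + chromatic position
A2: 2×12 + 9 = 33
G#3: 3×12 + 8 = 44
Difference = 44 - 33 = 11
= 11 semitones


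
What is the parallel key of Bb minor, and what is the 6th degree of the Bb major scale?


Reasoning:
Parallel keys share the same tonic but differ in mode
Bb minor → parallel is Bb major
Bb major scale: Bb C D Eb F G A
= Bb major; 6th degree = G


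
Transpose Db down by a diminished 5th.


Working:
diminished 5th: 5 letter names, 6 semitones
Letter: D - 4 → G
Pitch: Db - 6 semitones, spelled as a G → G
= G


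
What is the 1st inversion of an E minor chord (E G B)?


Working:
Root position: E G B
1st inversion: move root up an octave
Bass note: G
Notes (bottom to top) = G B E


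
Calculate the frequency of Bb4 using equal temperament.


f = 440 × 2^(n/12) where n = semitones from A4
Bb4: 1 semitones from A4
f = 440 × 2^(1/12)
f = 466.16 Hz


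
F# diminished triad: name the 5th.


Working:
Diminished triad = root + minor 3rd (3 semitones) + diminished 5th (6 semitones)
A triad on F# stacks thirds, so the chord tones use letter names F-A-C
Root: F#
Minor 3rd above F#: A
Diminished 5th above F#: C
The 5th = C


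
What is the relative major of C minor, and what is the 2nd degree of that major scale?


Step by step:
The relative major shares the key signature and is a minor 3rd above the minor tonic
A minor 3rd above C is Eb
→ relative major of C minor is Eb major
Eb major scale: Eb F G Ab Bb C D
= Eb major; 2nd degree = F


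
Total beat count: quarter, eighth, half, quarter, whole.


Let's work it out.
Beat values:
  quarter = 1 beat
  eighth = 0.5 beats
  half = 2 beats
  quarter = 1 beat
  whole = 4 beats
Sum = 1 + 0.5 + 2 + 1 + 4
= 8.5 beats


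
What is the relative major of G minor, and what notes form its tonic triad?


Step by step:
The relative major shares the key signature and is a minor 3rd above the minor tonic
A minor 3rd above G is Bb
→ relative major of G minor is Bb major
Tonic triad of Bb major = root + major 3rd + perfect 5th = Bb D F
= Bb major; triad = Bb D F


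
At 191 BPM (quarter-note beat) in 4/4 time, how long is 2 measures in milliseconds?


Working:
Quarter-note beat duration = 60000 / 191 ms
Beats per measure (4/4) = 4
One measure = 4 × 60000 / 191 = 240000 / 191 ms
2 measures = 2 × 240000 / 191 = 480000 / 191
= 2513.1 ms


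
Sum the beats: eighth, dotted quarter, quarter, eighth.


Let's work it out.
Beat values:
  eighth = 0.5 beats
  dotted quarter = 1.5 beats
  quarter = 1 beat
  eighth = 0.5 beats
Sum = 0.5 + 1.5 + 1 + 0.5
= 3.5 beats


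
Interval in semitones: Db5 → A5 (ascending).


Solution.
Absolute semitone position = octave×12 + chromatic position
Db5: 5×12 + 1 = 61
A5: 5×12 + 9 = 69
Difference = 69 - 61 = 8
= 8 semitones


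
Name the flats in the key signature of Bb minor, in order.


Flat minor keys: A(0), D(1), G(2), C(3), F(4), Bb(5), Eb(6), Ab(7)
Bb minor has 5 flats
Order of flats: Bb Eb Ab Db Gb Cb Fb → first 5: Bb, Eb, Ab, Db, Gb
= Bb, Eb, Ab, Db, Gb


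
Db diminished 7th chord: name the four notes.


Step by step:
Diminished 7th chord = root + minor 3rd + diminished 5th + diminished 7th
Seventh chords stack in thirds, so the letter names are D-F-A-C
Root: Db
Minor 3rd above Db: Fb
Diminished 5th above Db: Abb
Diminished 7th above Db: Cbb
Chord = Db Fb Abb Cbb


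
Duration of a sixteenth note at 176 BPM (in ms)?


One quarter-note beat = 60000 / BPM = 60000 / 176 ms
Sixteenth note = 1/4 × quarter note
Duration = 1/4 × 60000 / 176 = 15000 / 176
= 85.2 ms


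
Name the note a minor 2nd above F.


A 2nd spans 2 letter names, so from F we land on G
A minor 2nd = 1 semitone above F
Spell G at that pitch: Gb
= Gb


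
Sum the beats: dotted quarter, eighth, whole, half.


Reasoning:
Beat values:
  dotted quarter = 1.5 beats
  eighth = 0.5 beats
  whole = 4 beats
  half = 2 beats
Sum = 1.5 + 0.5 + 4 + 2
= 8 beats


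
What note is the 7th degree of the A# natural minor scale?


Natural minor scale pattern: W-H-W-W-H-W-W (2-1-2-2-1-2-2 semitones)
Starting from A#:
  A# + 2 semitones → B#
  B# + 1 semitone → C#
  C# + 2 semitones → D#
  D# + 2 semitones → E#
  E# + 1 semitone → F#
  F# + 2 semitones → G#
  G# + 2 semitones → A#
Scale: A# B# C# D# E# F# G#
Degree 7 = G#


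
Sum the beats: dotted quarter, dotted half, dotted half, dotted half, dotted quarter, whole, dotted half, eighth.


Working:
Beat values:
  dotted quarter = 1.5 beats
  dotted half = 3 beats
  dotted half = 3 beats
  dotted half = 3 beats
  dotted quarter = 1.5 beats
  whole = 4 beats
  dotted half = 3 beats
  eighth = 0.5 beats
Sum = 1.5 + 3 + 3 + 3 + 1.5 + 4 + 3 + 0.5
= 19.5 beats


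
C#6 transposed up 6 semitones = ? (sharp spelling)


Reasoning:
C#6: chromatic position 1 in octave 6 → absolute = 6×12 + 1 = 73
Transpose up 6: 73 + 6 = 79
79 = 6×12 + 7 → G in octave 6
Result = G6


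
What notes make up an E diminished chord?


Diminished triad = root + minor 3rd (3 semitones) + diminished 5th (6 semitones)
A triad on E stacks thirds, so the chord tones use letter names E-G-B
Root: E
Minor 3rd above E: G
Diminished 5th above E: Bb
Chord = E G Bb


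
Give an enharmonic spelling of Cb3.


Solution.
Enharmonic notes sound the same pitch but are spelled with different letter names
Cb and B name the same pitch class
Octave numbers change at C, so Cb3 = B2
= B2


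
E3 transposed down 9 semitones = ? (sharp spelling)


Reasoning:
E3: chromatic position 4 in octave 3 → absolute = 3×12 + 4 = 40
Transpose down 9: 40 - 9 = 31
31 = 2×12 + 7 → G in octave 2
Result = G2


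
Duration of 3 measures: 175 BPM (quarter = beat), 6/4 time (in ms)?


Let's work it out.
Quarter-note beat duration = 60000 / 175 ms
Beats per measure (6/4) = 6
One measure = 6 × 60000 / 175 = 360000 / 175 ms
3 measures = 3 × 360000 / 175 = 1080000 / 175
= 6171.4 ms


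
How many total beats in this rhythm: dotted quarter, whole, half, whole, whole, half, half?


Reasoning:
Beat values:
  dotted quarter = 1.5 beats
  whole = 4 beats
  half = 2 beats
  whole = 4 beats
  whole = 4 beats
  half = 2 beats
  half = 2 beats
Sum = 1.5 + 4 + 2 + 4 + 4 + 2 + 2
= 19.5 beats


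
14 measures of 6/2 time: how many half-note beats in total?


Step by step:
Time signature 6/2: the bottom number 2 means the half note gets one count
The top number 6 means 6 half-note beats per measure
Total = 6 × 14 measures
= 84 half-note beats


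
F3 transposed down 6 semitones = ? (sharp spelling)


F3: chromatic position 5 in octave 3 → absolute = 3×12 + 5 = 41
Transpose down 6: 41 - 6 = 35
35 = 2×12 + 11 → B in octave 2
Result = B2


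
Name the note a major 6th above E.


Solution.
A 6th spans 6 letter names, so from E we land on C
A major 6th = 9 semitones above E
Spell C at that pitch: C#
= C#


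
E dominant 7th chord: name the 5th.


Working:
Dominant 7th chord = root + major 3rd + perfect 5th + minor 7th
Seventh chords stack in thirds, so the letter names are E-G-B-D
Root: E
Major 3rd above E: G#
Perfect 5th above E: B
Minor 7th above E: D
The 5th = B


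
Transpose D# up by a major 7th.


Working:
major 7th: 7 letter names, 11 semitones
Letter: D + 6 → C
Pitch: D# + 11 semitones, spelled as a C → C##
= C##


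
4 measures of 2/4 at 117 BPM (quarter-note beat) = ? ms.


Let's work it out.
Quarter-note beat duration = 60000 / 117 ms
Beats per measure (2/4) = 2
One measure = 2 × 60000 / 117 = 120000 / 117 ms
4 measures = 4 × 120000 / 117 = 480000 / 117
= 4102.6 ms


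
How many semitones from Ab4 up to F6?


Working:
Absolute semitone position = octave×12 + chromatic position
Ab4: 4×12 + 8 = 56
F6: 6×12 + 5 = 77
Difference = 77 - 56 = 21
= 21 semitones


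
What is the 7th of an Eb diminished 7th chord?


Reasoning:
Diminished 7th chord = root + minor 3rd + diminished 5th + diminished 7th
Seventh chords stack in thirds, so the letter names are E-G-B-D
Root: Eb
Minor 3rd above Eb: Gb
Diminished 5th above Eb: Bbb
Diminished 7th above Eb: Dbb
The 7th = Dbb


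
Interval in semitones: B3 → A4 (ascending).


Working:
Absolute semitone position = octave×12 + chromatic position
B3: 3×12 + 11 = 47
A4: 4×12 + 9 = 57
Difference = 57 - 47 = 10
= 10 semitones


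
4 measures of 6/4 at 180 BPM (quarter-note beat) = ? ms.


Reasoning:
Quarter-note beat duration = 60000 / 180 ms
Beats per measure (6/4) = 6
One measure = 6 × 60000 / 180 = 360000 / 180 ms
4 measures = 4 × 360000 / 180 = 1440000 / 180
= 8000.0 ms


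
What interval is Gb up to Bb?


Working:
Letter names: G → B spans 3 letter names → a 3rd
Semitones: Gb → Bb = 4 half-steps
A 3rd of 4 semitones is a major 3rd
= major 3rd


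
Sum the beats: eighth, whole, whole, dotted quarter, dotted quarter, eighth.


Beat values:
  eighth = 0.5 beats
  whole = 4 beats
  whole = 4 beats
  dotted quarter = 1.5 beats
  dotted quarter = 1.5 beats
  eighth = 0.5 beats
Sum = 0.5 + 4 + 4 + 1.5 + 1.5 + 0.5
= 12 beats


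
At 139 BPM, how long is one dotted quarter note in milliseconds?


Solution.
One quarter-note beat = 60000 / BPM = 60000 / 139 ms
Dotted quarter note = 3/2 × quarter note
Duration = 3/2 × 60000 / 139 = 90000 / 139
= 647.5 ms


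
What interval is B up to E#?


Solution.
Letter names: B → E spans 4 letter names → a 4th
Semitones: B → E# = 6 half-steps
A 4th of 6 semitones is an augmented 4th
= augmented 4th


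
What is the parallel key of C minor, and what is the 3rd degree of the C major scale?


Reasoning:
Parallel keys share the same tonic but differ in mode
C minor → parallel is C major
C major scale: C D E F G A B
= C major; 3rd degree = E


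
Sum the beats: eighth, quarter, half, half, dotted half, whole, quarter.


Step by step:
Beat values:
  eighth = 0.5 beats
  quarter = 1 beat
  half = 2 beats
  half = 2 beats
  dotted half = 3 beats
  whole = 4 beats
  quarter = 1 beat
Sum = 0.5 + 1 + 2 + 2 + 3 + 4 + 1
= 13.5 beats


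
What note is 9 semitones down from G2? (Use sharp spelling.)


Working:
G2: chromatic position 7 in octave 2 → absolute = 2×12 + 7 = 31
Transpose down 9: 31 - 9 = 22
22 = 1×12 + 10 → A# in octave 1
Result = A#1


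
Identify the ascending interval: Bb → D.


Working:
Letter names: B → D spans 3 letter names → a 3rd
Semitones: Bb → D = 4 half-steps
A 3rd of 4 semitones is a major 3rd
= major 3rd


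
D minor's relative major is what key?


Working:
The relative major shares the key signature and is a minor 3rd above the minor tonic
A minor 3rd above D is F
→ relative major of D minor is F major
= F major


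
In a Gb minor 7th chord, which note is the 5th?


Let's work it out.
Minor 7th chord = root + minor 3rd + perfect 5th + minor 7th
Seventh chords stack in thirds, so the letter names are G-B-D-F
Root: Gb
Minor 3rd above Gb: Bbb
Perfect 5th above Gb: Db
Minor 7th above Gb: Fb
The 5th = Db


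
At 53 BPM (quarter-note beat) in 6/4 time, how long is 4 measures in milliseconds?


Reasoning:
Quarter-note beat duration = 60000 / 53 ms
Beats per measure (6/4) = 6
One measure = 6 × 60000 / 53 = 360000 / 53 ms
4 measures = 4 × 360000 / 53 = 1440000 / 53
= 27169.8 ms


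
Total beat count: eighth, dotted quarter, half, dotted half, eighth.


Beat values:
  eighth = 0.5 beats
  dotted quarter = 1.5 beats
  half = 2 beats
  dotted half = 3 beats
  eighth = 0.5 beats
Sum = 0.5 + 1.5 + 2 + 3 + 0.5
= 7.5 beats


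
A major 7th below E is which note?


A 7th spans 7 letter names, so from E we land on F
A major 7th = 11 semitones below E
Spell F at that pitch: F
= F


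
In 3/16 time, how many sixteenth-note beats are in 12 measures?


Working:
Time signature 3/16: the bottom number 16 means the sixteenth note gets one count
The top number 3 means 3 sixteenth-note beats per measure
Total = 3 × 12 measures
= 36 sixteenth-note beats


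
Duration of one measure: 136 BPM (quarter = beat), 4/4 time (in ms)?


Reasoning:
Quarter-note beat duration = 60000 / 136 ms
Beats per measure (4/4) = 4
One measure = 4 × 60000 / 136 = 240000 / 136 ms
= 1764.7 ms


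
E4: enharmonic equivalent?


Enharmonic notes sound the same pitch but are spelled with different letter names
E and Fb name the same pitch class
= Fb4


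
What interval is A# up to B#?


Letter names: A → B spans 2 letter names → a 2nd
Semitones: A# → B# = 2 half-steps
A 2nd of 2 semitones is a major 2nd
= major 2nd


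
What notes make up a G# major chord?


Solution.
Major triad = root + major 3rd (4 semitones) + perfect 5th (7 semitones)
A triad on G# stacks thirds, so the chord tones use letter names G-B-D
Root: G#
Major 3rd above G#: B#
Perfect 5th above G#: D#
Chord = G# B# D#


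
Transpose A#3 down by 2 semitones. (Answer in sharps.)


Working:
A#3: chromatic position 10 in octave 3 → absolute = 3×12 + 10 = 46
Transpose down 2: 46 - 2 = 44
44 = 3×12 + 8 → G# in octave 3
Result = G#3


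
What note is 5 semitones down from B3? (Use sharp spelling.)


Let's work it out.
B3: chromatic position 11 in octave 3 → absolute = 3×12 + 11 = 47
Transpose down 5: 47 - 5 = 42
42 = 3×12 + 6 → F# in octave 3
Result = F#3


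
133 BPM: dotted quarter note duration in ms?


Step by step:
One quarter-note beat = 60000 / BPM = 60000 / 133 ms
Dotted quarter note = 3/2 × quarter note
Duration = 3/2 × 60000 / 133 = 90000 / 133
= 676.7 ms


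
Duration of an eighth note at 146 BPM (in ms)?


Step by step:
One quarter-note beat = 60000 / BPM = 60000 / 146 ms
Eighth note = 1/2 × quarter note
Duration = 1/2 × 60000 / 146 = 30000 / 146
= 205.5 ms
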